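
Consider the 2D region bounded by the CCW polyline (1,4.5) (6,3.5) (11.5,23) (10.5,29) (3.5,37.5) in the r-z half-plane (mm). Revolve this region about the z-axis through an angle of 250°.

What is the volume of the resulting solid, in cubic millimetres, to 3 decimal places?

Volume = 5500.514 mm³

Profile (r,z), 5 vertices: (1,4.5) (6,3.5) (11.5,23) (10.5,29) (3.5,37.5)
edge 0: (1,4.5)→(6,3.5)  cross = 1·3.5 − 6·4.5 = -23.5000; (r_i+r_j)·cross = 7·-23.5000 = -164.5000
edge 1: (6,3.5)→(11.5,23)  cross = 6·23 − 11.5·3.5 = 97.7500; (r_i+r_j)·cross = 17.5·97.7500 = 1710.6250
edge 2: (11.5,23)→(10.5,29)  cross = 11.5·29 − 10.5·23 = 92.0000; (r_i+r_j)·cross = 22·92.0000 = 2024.0000
edge 3: (10.5,29)→(3.5,37.5)  cross = 10.5·37.5 − 3.5·29 = 292.2500; (r_i+r_j)·cross = 14·292.2500 = 4091.5000
edge 4: (3.5,37.5)→(1,4.5)  cross = 3.5·4.5 − 1·37.5 = -21.7500; (r_i+r_j)·cross = 4.5·-21.7500 = -97.8750
Σcross = 436.7500 → A = |Σcross|/2 = 218.3750 mm²
Σ(r_i+r_j)·cross = 7563.7500 → first moment M = |Σ|/6 = 1260.6250
R_c = M/A = 1260.6250/218.3750 = 5.7728 mm
θ = 250° = 4.363323 rad
V = θ·R_c·A = 4.363323·5.7728·218.3750 = 5500.514 mm³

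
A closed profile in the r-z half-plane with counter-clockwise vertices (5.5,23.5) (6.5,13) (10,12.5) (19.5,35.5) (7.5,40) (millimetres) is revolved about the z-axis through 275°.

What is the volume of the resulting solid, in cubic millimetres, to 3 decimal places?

Volume = 11843.150 mm³

Profile (r,z), 5 vertices: (5.5,23.5) (6.5,13) (10,12.5) (19.5,35.5) (7.5,40)
edge 0: (5.5,23.5)→(6.5,13)  cross = 5.5·13 − 6.5·23.5 = -81.2500; (r_i+r_j)·cross = 12·-81.2500 = -975.0000
edge 1: (6.5,13)→(10,12.5)  cross = 6.5·12.5 − 10·13 = -48.7500; (r_i+r_j)·cross = 16.5·-48.7500 = -804.3750
edge 2: (10,12.5)→(19.5,35.5)  cross = 10·35.5 − 19.5·12.5 = 111.2500; (r_i+r_j)·cross = 29.5·111.2500 = 3281.8750
edge 3: (19.5,35.5)→(7.5,40)  cross = 19.5·40 − 7.5·35.5 = 513.7500; (r_i+r_j)·cross = 27·513.7500 = 13871.2500
edge 4: (7.5,40)→(5.5,23.5)  cross = 7.5·23.5 − 5.5·40 = -43.7500; (r_i+r_j)·cross = 13·-43.7500 = -568.7500
Σcross = 451.2500 → A = |Σcross|/2 = 225.6250 mm²
Σ(r_i+r_j)·cross = 14805.0000 → first moment M = |Σ|/6 = 2467.5000
R_c = M/A = 2467.5000/225.6250 = 10.9363 mm
θ = 275° = 4.799655 rad
V = θ·R_c·A = 4.799655·10.9363·225.6250 = 11843.150 mm³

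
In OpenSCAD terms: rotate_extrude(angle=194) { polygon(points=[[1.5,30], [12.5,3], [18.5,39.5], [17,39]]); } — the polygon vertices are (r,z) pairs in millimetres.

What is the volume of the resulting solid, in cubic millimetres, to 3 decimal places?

Profile (r,z), 4 vertices: (1.5,30) (12.5,3) (18.5,39.5) (17,39)
edge 0: (1.5,30)→(12.5,3)  cross = 1.5·3 − 12.5·30 = -370.5000; (r_i+r_j)·cross = 14·-370.5000 = -5187.0000
edge 1: (12.5,3)→(18.5,39.5)  cross = 12.5·39.5 − 18.5·3 = 438.2500; (r_i+r_j)·cross = 31·438.2500 = 13585.7500
edge 2: (18.5,39.5)→(17,39)  cross = 18.5·39 − 17·39.5 = 50.0000; (r_i+r_j)·cross = 35.5·50.0000 = 1775.0000
edge 3: (17,39)→(1.5,30)  cross = 17·30 − 1.5·39 = 451.5000; (r_i+r_j)·cross = 18.5·451.5000 = 8352.7500
Σcross = 569.2500 → A = |Σcross|/2 = 284.6250 mm²
Σ(r_i+r_j)·cross = 18526.5000 → first moment M = |Σ|/6 = 3087.7500
R_c = M/A = 3087.7500/284.6250 = 10.8485 mm
θ = 194° = 3.385939 rad
V = θ·R_c·A = 3.385939·10.8485·284.6250 = 10454.932 mm³

Volume = 10454.932 mm³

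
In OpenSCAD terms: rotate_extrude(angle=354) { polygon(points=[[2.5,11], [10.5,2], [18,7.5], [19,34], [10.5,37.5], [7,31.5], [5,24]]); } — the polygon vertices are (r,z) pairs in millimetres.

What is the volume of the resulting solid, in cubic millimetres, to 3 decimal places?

Profile (r,z), 7 vertices: (2.5,11) (10.5,2) (18,7.5) (19,34) (10.5,37.5) (7,31.5) (5,24)
edge 0: (2.5,11)→(10.5,2)  cross = 2.5·2 − 10.5·11 = -110.5000; (r_i+r_j)·cross = 13·-110.5000 = -1436.5000
edge 1: (10.5,2)→(18,7.5)  cross = 10.5·7.5 − 18·2 = 42.7500; (r_i+r_j)·cross = 28.5·42.7500 = 1218.3750
edge 2: (18,7.5)→(19,34)  cross = 18·34 − 19·7.5 = 469.5000; (r_i+r_j)·cross = 37·469.5000 = 17371.5000
edge 3: (19,34)→(10.5,37.5)  cross = 19·37.5 − 10.5·34 = 355.5000; (r_i+r_j)·cross = 29.5·355.5000 = 10487.2500
edge 4: (10.5,37.5)→(7,31.5)  cross = 10.5·31.5 − 7·37.5 = 68.2500; (r_i+r_j)·cross = 17.5·68.2500 = 1194.3750
edge 5: (7,31.5)→(5,24)  cross = 7·24 − 5·31.5 = 10.5000; (r_i+r_j)·cross = 12·10.5000 = 126.0000
edge 6: (5,24)→(2.5,11)  cross = 5·11 − 2.5·24 = -5.0000; (r_i+r_j)·cross = 7.5·-5.0000 = -37.5000
Σcross = 831.0000 → A = |Σcross|/2 = 415.5000 mm²
Σ(r_i+r_j)·cross = 28923.5000 → first moment M = |Σ|/6 = 4820.5833
R_c = M/A = 4820.5833/415.5000 = 11.6019 mm
θ = 354° = 6.178466 rad
V = θ·R_c·A = 6.178466·11.6019·415.5000 = 29783.808 mm³

Volume = 29783.808 mm³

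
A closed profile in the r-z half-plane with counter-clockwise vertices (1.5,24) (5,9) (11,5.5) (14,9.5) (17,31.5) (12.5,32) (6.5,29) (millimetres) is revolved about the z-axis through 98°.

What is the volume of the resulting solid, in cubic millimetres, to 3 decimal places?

Profile (r,z), 7 vertices: (1.5,24) (5,9) (11,5.5) (14,9.5) (17,31.5) (12.5,32) (6.5,29)
edge 0: (1.5,24)→(5,9)  cross = 1.5·9 − 5·24 = -106.5000; (r_i+r_j)·cross = 6.5·-106.5000 = -692.2500
edge 1: (5,9)→(11,5.5)  cross = 5·5.5 − 11·9 = -71.5000; (r_i+r_j)·cross = 16·-71.5000 = -1144.0000
edge 2: (11,5.5)→(14,9.5)  cross = 11·9.5 − 14·5.5 = 27.5000; (r_i+r_j)·cross = 25·27.5000 = 687.5000
edge 3: (14,9.5)→(17,31.5)  cross = 14·31.5 − 17·9.5 = 279.5000; (r_i+r_j)·cross = 31·279.5000 = 8664.5000
edge 4: (17,31.5)→(12.5,32)  cross = 17·32 − 12.5·31.5 = 150.2500; (r_i+r_j)·cross = 29.5·150.2500 = 4432.3750
edge 5: (12.5,32)→(6.5,29)  cross = 12.5·29 − 6.5·32 = 154.5000; (r_i+r_j)·cross = 19·154.5000 = 2935.5000
edge 6: (6.5,29)→(1.5,24)  cross = 6.5·24 − 1.5·29 = 112.5000; (r_i+r_j)·cross = 8·112.5000 = 900.0000
Σcross = 546.2500 → A = |Σcross|/2 = 273.1250 mm²
Σ(r_i+r_j)·cross = 15783.6250 → first moment M = |Σ|/6 = 2630.6042
R_c = M/A = 2630.6042/273.1250 = 9.6315 mm
θ = 98° = 1.710423 rad
V = θ·R_c·A = 1.710423·9.6315·273.1250 = 4499.445 mm³

Volume = 4499.445 mm³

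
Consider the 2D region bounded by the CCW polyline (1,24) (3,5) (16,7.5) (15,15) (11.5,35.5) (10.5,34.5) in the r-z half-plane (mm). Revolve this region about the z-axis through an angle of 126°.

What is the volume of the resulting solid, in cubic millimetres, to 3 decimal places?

Volume = 5556.888 mm³

Profile (r,z), 6 vertices: (1,24) (3,5) (16,7.5) (15,15) (11.5,35.5) (10.5,34.5)
edge 0: (1,24)→(3,5)  cross = 1·5 − 3·24 = -67.0000; (r_i+r_j)·cross = 4·-67.0000 = -268.0000
edge 1: (3,5)→(16,7.5)  cross = 3·7.5 − 16·5 = -57.5000; (r_i+r_j)·cross = 19·-57.5000 = -1092.5000
edge 2: (16,7.5)→(15,15)  cross = 16·15 − 15·7.5 = 127.5000; (r_i+r_j)·cross = 31·127.5000 = 3952.5000
edge 3: (15,15)→(11.5,35.5)  cross = 15·35.5 − 11.5·15 = 360.0000; (r_i+r_j)·cross = 26.5·360.0000 = 9540.0000
edge 4: (11.5,35.5)→(10.5,34.5)  cross = 11.5·34.5 − 10.5·35.5 = 24.0000; (r_i+r_j)·cross = 22·24.0000 = 528.0000
edge 5: (10.5,34.5)→(1,24)  cross = 10.5·24 − 1·34.5 = 217.5000; (r_i+r_j)·cross = 11.5·217.5000 = 2501.2500
Σcross = 604.5000 → A = |Σcross|/2 = 302.2500 mm²
Σ(r_i+r_j)·cross = 15161.2500 → first moment M = |Σ|/6 = 2526.8750
R_c = M/A = 2526.8750/302.2500 = 8.3602 mm
θ = 126° = 2.199115 rad
V = θ·R_c·A = 2.199115·8.3602·302.2500 = 5556.888 mm³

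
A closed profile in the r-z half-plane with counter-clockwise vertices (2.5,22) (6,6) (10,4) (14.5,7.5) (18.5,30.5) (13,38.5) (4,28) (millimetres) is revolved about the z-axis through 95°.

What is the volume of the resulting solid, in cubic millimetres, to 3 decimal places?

Profile (r,z), 7 vertices: (2.5,22) (6,6) (10,4) (14.5,7.5) (18.5,30.5) (13,38.5) (4,28)
edge 0: (2.5,22)→(6,6)  cross = 2.5·6 − 6·22 = -117.0000; (r_i+r_j)·cross = 8.5·-117.0000 = -994.5000
edge 1: (6,6)→(10,4)  cross = 6·4 − 10·6 = -36.0000; (r_i+r_j)·cross = 16·-36.0000 = -576.0000
edge 2: (10,4)→(14.5,7.5)  cross = 10·7.5 − 14.5·4 = 17.0000; (r_i+r_j)·cross = 24.5·17.0000 = 416.5000
edge 3: (14.5,7.5)→(18.5,30.5)  cross = 14.5·30.5 − 18.5·7.5 = 303.5000; (r_i+r_j)·cross = 33·303.5000 = 10015.5000
edge 4: (18.5,30.5)→(13,38.5)  cross = 18.5·38.5 − 13·30.5 = 315.7500; (r_i+r_j)·cross = 31.5·315.7500 = 9946.1250
edge 5: (13,38.5)→(4,28)  cross = 13·28 − 4·38.5 = 210.0000; (r_i+r_j)·cross = 17·210.0000 = 3570.0000
edge 6: (4,28)→(2.5,22)  cross = 4·22 − 2.5·28 = 18.0000; (r_i+r_j)·cross = 6.5·18.0000 = 117.0000
Σcross = 711.2500 → A = |Σcross|/2 = 355.6250 mm²
Σ(r_i+r_j)·cross = 22494.6250 → first moment M = |Σ|/6 = 3749.1042
R_c = M/A = 3749.1042/355.6250 = 10.5423 mm
θ = 95° = 1.658063 rad
V = θ·R_c·A = 1.658063·10.5423·355.6250 = 6216.250 mm³

Volume = 6216.250 mm³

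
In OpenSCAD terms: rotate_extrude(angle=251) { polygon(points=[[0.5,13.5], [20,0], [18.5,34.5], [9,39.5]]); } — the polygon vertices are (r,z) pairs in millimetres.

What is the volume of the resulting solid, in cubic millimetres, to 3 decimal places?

Volume = 24498.397 mm³

Profile (r,z), 4 vertices: (0.5,13.5) (20,0) (18.5,34.5) (9,39.5)
edge 0: (0.5,13.5)→(20,0)  cross = 0.5·0 − 20·13.5 = -270.0000; (r_i+r_j)·cross = 20.5·-270.0000 = -5535.0000
edge 1: (20,0)→(18.5,34.5)  cross = 20·34.5 − 18.5·0 = 690.0000; (r_i+r_j)·cross = 38.5·690.0000 = 26565.0000
edge 2: (18.5,34.5)→(9,39.5)  cross = 18.5·39.5 − 9·34.5 = 420.2500; (r_i+r_j)·cross = 27.5·420.2500 = 11556.8750
edge 3: (9,39.5)→(0.5,13.5)  cross = 9·13.5 − 0.5·39.5 = 101.7500; (r_i+r_j)·cross = 9.5·101.7500 = 966.6250
Σcross = 942.0000 → A = |Σcross|/2 = 471.0000 mm²
Σ(r_i+r_j)·cross = 33553.5000 → first moment M = |Σ|/6 = 5592.2500
R_c = M/A = 5592.2500/471.0000 = 11.8731 mm
θ = 251° = 4.380776 rad
V = θ·R_c·A = 4.380776·11.8731·471.0000 = 24498.397 mm³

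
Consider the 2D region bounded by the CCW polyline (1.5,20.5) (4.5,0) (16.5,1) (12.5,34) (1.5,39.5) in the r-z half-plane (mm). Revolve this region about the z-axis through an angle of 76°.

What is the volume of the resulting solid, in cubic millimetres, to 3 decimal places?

Profile (r,z), 5 vertices: (1.5,20.5) (4.5,0) (16.5,1) (12.5,34) (1.5,39.5)
edge 0: (1.5,20.5)→(4.5,0)  cross = 1.5·0 − 4.5·20.5 = -92.2500; (r_i+r_j)·cross = 6·-92.2500 = -553.5000
edge 1: (4.5,0)→(16.5,1)  cross = 4.5·1 − 16.5·0 = 4.5000; (r_i+r_j)·cross = 21·4.5000 = 94.5000
edge 2: (16.5,1)→(12.5,34)  cross = 16.5·34 − 12.5·1 = 548.5000; (r_i+r_j)·cross = 29·548.5000 = 15906.5000
edge 3: (12.5,34)→(1.5,39.5)  cross = 12.5·39.5 − 1.5·34 = 442.7500; (r_i+r_j)·cross = 14·442.7500 = 6198.5000
edge 4: (1.5,39.5)→(1.5,20.5)  cross = 1.5·20.5 − 1.5·39.5 = -28.5000; (r_i+r_j)·cross = 3·-28.5000 = -85.5000
Σcross = 875.0000 → A = |Σcross|/2 = 437.5000 mm²
Σ(r_i+r_j)·cross = 21560.5000 → first moment M = |Σ|/6 = 3593.4167
R_c = M/A = 3593.4167/437.5000 = 8.2135 mm
θ = 76° = 1.326450 rad
V = θ·R_c·A = 1.326450·8.2135·437.5000 = 4766.488 mm³

Volume = 4766.488 mm³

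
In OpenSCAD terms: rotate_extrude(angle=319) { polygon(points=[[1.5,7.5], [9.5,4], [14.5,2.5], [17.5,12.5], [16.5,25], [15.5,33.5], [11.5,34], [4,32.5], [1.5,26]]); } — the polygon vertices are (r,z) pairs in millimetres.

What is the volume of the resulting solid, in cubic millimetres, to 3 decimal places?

Volume = 22032.618 mm³

Profile (r,z), 9 vertices: (1.5,7.5) (9.5,4) (14.5,2.5) (17.5,12.5) (16.5,25) (15.5,33.5) (11.5,34) (4,32.5) (1.5,26)
edge 0: (1.5,7.5)→(9.5,4)  cross = 1.5·4 − 9.5·7.5 = -65.2500; (r_i+r_j)·cross = 11·-65.2500 = -717.7500
edge 1: (9.5,4)→(14.5,2.5)  cross = 9.5·2.5 − 14.5·4 = -34.2500; (r_i+r_j)·cross = 24·-34.2500 = -822.0000
edge 2: (14.5,2.5)→(17.5,12.5)  cross = 14.5·12.5 − 17.5·2.5 = 137.5000; (r_i+r_j)·cross = 32·137.5000 = 4400.0000
edge 3: (17.5,12.5)→(16.5,25)  cross = 17.5·25 − 16.5·12.5 = 231.2500; (r_i+r_j)·cross = 34·231.2500 = 7862.5000
edge 4: (16.5,25)→(15.5,33.5)  cross = 16.5·33.5 − 15.5·25 = 165.2500; (r_i+r_j)·cross = 32·165.2500 = 5288.0000
edge 5: (15.5,33.5)→(11.5,34)  cross = 15.5·34 − 11.5·33.5 = 141.7500; (r_i+r_j)·cross = 27·141.7500 = 3827.2500
edge 6: (11.5,34)→(4,32.5)  cross = 11.5·32.5 − 4·34 = 237.7500; (r_i+r_j)·cross = 15.5·237.7500 = 3685.1250
edge 7: (4,32.5)→(1.5,26)  cross = 4·26 − 1.5·32.5 = 55.2500; (r_i+r_j)·cross = 5.5·55.2500 = 303.8750
edge 8: (1.5,26)→(1.5,7.5)  cross = 1.5·7.5 − 1.5·26 = -27.7500; (r_i+r_j)·cross = 3·-27.7500 = -83.2500
Σcross = 841.5000 → A = |Σcross|/2 = 420.7500 mm²
Σ(r_i+r_j)·cross = 23743.7500 → first moment M = |Σ|/6 = 3957.2917
R_c = M/A = 3957.2917/420.7500 = 9.4053 mm
θ = 319° = 5.567600 rad
V = θ·R_c·A = 5.567600·9.4053·420.7500 = 22032.618 mm³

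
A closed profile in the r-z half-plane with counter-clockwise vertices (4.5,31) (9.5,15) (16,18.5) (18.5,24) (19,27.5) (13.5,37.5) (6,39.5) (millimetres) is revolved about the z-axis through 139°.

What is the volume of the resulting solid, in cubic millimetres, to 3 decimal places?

Profile (r,z), 7 vertices: (4.5,31) (9.5,15) (16,18.5) (18.5,24) (19,27.5) (13.5,37.5) (6,39.5)
edge 0: (4.5,31)→(9.5,15)  cross = 4.5·15 − 9.5·31 = -227.0000; (r_i+r_j)·cross = 14·-227.0000 = -3178.0000
edge 1: (9.5,15)→(16,18.5)  cross = 9.5·18.5 − 16·15 = -64.2500; (r_i+r_j)·cross = 25.5·-64.2500 = -1638.3750
edge 2: (16,18.5)→(18.5,24)  cross = 16·24 − 18.5·18.5 = 41.7500; (r_i+r_j)·cross = 34.5·41.7500 = 1440.3750
edge 3: (18.5,24)→(19,27.5)  cross = 18.5·27.5 − 19·24 = 52.7500; (r_i+r_j)·cross = 37.5·52.7500 = 1978.1250
edge 4: (19,27.5)→(13.5,37.5)  cross = 19·37.5 − 13.5·27.5 = 341.2500; (r_i+r_j)·cross = 32.5·341.2500 = 11090.6250
edge 5: (13.5,37.5)→(6,39.5)  cross = 13.5·39.5 − 6·37.5 = 308.2500; (r_i+r_j)·cross = 19.5·308.2500 = 6010.8750
edge 6: (6,39.5)→(4.5,31)  cross = 6·31 − 4.5·39.5 = 8.2500; (r_i+r_j)·cross = 10.5·8.2500 = 86.6250
Σcross = 461.0000 → A = |Σcross|/2 = 230.5000 mm²
Σ(r_i+r_j)·cross = 15790.2500 → first moment M = |Σ|/6 = 2631.7083
R_c = M/A = 2631.7083/230.5000 = 11.4174 mm
θ = 139° = 2.426008 rad
V = θ·R_c·A = 2.426008·11.4174·230.5000 = 6384.545 mm³

Volume = 6384.545 mm³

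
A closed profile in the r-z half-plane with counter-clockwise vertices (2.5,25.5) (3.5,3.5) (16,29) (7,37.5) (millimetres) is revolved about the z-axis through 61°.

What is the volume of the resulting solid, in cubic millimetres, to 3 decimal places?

Volume = 1834.815 mm³

Profile (r,z), 4 vertices: (2.5,25.5) (3.5,3.5) (16,29) (7,37.5)
edge 0: (2.5,25.5)→(3.5,3.5)  cross = 2.5·3.5 − 3.5·25.5 = -80.5000; (r_i+r_j)·cross = 6·-80.5000 = -483.0000
edge 1: (3.5,3.5)→(16,29)  cross = 3.5·29 − 16·3.5 = 45.5000; (r_i+r_j)·cross = 19.5·45.5000 = 887.2500
edge 2: (16,29)→(7,37.5)  cross = 16·37.5 − 7·29 = 397.0000; (r_i+r_j)·cross = 23·397.0000 = 9131.0000
edge 3: (7,37.5)→(2.5,25.5)  cross = 7·25.5 − 2.5·37.5 = 84.7500; (r_i+r_j)·cross = 9.5·84.7500 = 805.1250
Σcross = 446.7500 → A = |Σcross|/2 = 223.3750 mm²
Σ(r_i+r_j)·cross = 10340.3750 → first moment M = |Σ|/6 = 1723.3958
R_c = M/A = 1723.3958/223.3750 = 7.7153 mm
θ = 61° = 1.064651 rad
V = θ·R_c·A = 1.064651·7.7153·223.3750 = 1834.815 mm³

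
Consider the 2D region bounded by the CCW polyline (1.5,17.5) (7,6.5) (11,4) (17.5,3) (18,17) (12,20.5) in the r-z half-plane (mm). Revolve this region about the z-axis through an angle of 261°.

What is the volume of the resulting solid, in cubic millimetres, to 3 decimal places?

Profile (r,z), 6 vertices: (1.5,17.5) (7,6.5) (11,4) (17.5,3) (18,17) (12,20.5)
edge 0: (1.5,17.5)→(7,6.5)  cross = 1.5·6.5 − 7·17.5 = -112.7500; (r_i+r_j)·cross = 8.5·-112.7500 = -958.3750
edge 1: (7,6.5)→(11,4)  cross = 7·4 − 11·6.5 = -43.5000; (r_i+r_j)·cross = 18·-43.5000 = -783.0000
edge 2: (11,4)→(17.5,3)  cross = 11·3 − 17.5·4 = -37.0000; (r_i+r_j)·cross = 28.5·-37.0000 = -1054.5000
edge 3: (17.5,3)→(18,17)  cross = 17.5·17 − 18·3 = 243.5000; (r_i+r_j)·cross = 35.5·243.5000 = 8644.2500
edge 4: (18,17)→(12,20.5)  cross = 18·20.5 − 12·17 = 165.0000; (r_i+r_j)·cross = 30·165.0000 = 4950.0000
edge 5: (12,20.5)→(1.5,17.5)  cross = 12·17.5 − 1.5·20.5 = 179.2500; (r_i+r_j)·cross = 13.5·179.2500 = 2419.8750
Σcross = 394.5000 → A = |Σcross|/2 = 197.2500 mm²
Σ(r_i+r_j)·cross = 13218.2500 → first moment M = |Σ|/6 = 2203.0417
R_c = M/A = 2203.0417/197.2500 = 11.1688 mm
θ = 261° = 4.555309 rad
V = θ·R_c·A = 4.555309·11.1688·197.2500 = 10035.536 mm³

Volume = 10035.536 mm³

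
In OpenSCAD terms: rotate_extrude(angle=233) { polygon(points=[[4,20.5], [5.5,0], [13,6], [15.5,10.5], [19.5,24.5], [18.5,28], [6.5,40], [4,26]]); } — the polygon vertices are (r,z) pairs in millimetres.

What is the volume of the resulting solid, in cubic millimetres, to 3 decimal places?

Profile (r,z), 8 vertices: (4,20.5) (5.5,0) (13,6) (15.5,10.5) (19.5,24.5) (18.5,28) (6.5,40) (4,26)
edge 0: (4,20.5)→(5.5,0)  cross = 4·0 − 5.5·20.5 = -112.7500; (r_i+r_j)·cross = 9.5·-112.7500 = -1071.1250
edge 1: (5.5,0)→(13,6)  cross = 5.5·6 − 13·0 = 33.0000; (r_i+r_j)·cross = 18.5·33.0000 = 610.5000
edge 2: (13,6)→(15.5,10.5)  cross = 13·10.5 − 15.5·6 = 43.5000; (r_i+r_j)·cross = 28.5·43.5000 = 1239.7500
edge 3: (15.5,10.5)→(19.5,24.5)  cross = 15.5·24.5 − 19.5·10.5 = 175.0000; (r_i+r_j)·cross = 35·175.0000 = 6125.0000
edge 4: (19.5,24.5)→(18.5,28)  cross = 19.5·28 − 18.5·24.5 = 92.7500; (r_i+r_j)·cross = 38·92.7500 = 3524.5000
edge 5: (18.5,28)→(6.5,40)  cross = 18.5·40 − 6.5·28 = 558.0000; (r_i+r_j)·cross = 25·558.0000 = 13950.0000
edge 6: (6.5,40)→(4,26)  cross = 6.5·26 − 4·40 = 9.0000; (r_i+r_j)·cross = 10.5·9.0000 = 94.5000
edge 7: (4,26)→(4,20.5)  cross = 4·20.5 − 4·26 = -22.0000; (r_i+r_j)·cross = 8·-22.0000 = -176.0000
Σcross = 776.5000 → A = |Σcross|/2 = 388.2500 mm²
Σ(r_i+r_j)·cross = 24297.1250 → first moment M = |Σ|/6 = 4049.5208
R_c = M/A = 4049.5208/388.2500 = 10.4302 mm
θ = 233° = 4.066617 rad
V = θ·R_c·A = 4.066617·10.4302·388.2500 = 16467.851 mm³

Volume = 16467.851 mm³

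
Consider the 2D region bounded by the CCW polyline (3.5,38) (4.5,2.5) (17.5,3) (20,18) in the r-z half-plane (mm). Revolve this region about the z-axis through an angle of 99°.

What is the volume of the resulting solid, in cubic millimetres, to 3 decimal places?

Profile (r,z), 4 vertices: (3.5,38) (4.5,2.5) (17.5,3) (20,18)
edge 0: (3.5,38)→(4.5,2.5)  cross = 3.5·2.5 − 4.5·38 = -162.2500; (r_i+r_j)·cross = 8·-162.2500 = -1298.0000
edge 1: (4.5,2.5)→(17.5,3)  cross = 4.5·3 − 17.5·2.5 = -30.2500; (r_i+r_j)·cross = 22·-30.2500 = -665.5000
edge 2: (17.5,3)→(20,18)  cross = 17.5·18 − 20·3 = 255.0000; (r_i+r_j)·cross = 37.5·255.0000 = 9562.5000
edge 3: (20,18)→(3.5,38)  cross = 20·38 − 3.5·18 = 697.0000; (r_i+r_j)·cross = 23.5·697.0000 = 16379.5000
Σcross = 759.5000 → A = |Σcross|/2 = 379.7500 mm²
Σ(r_i+r_j)·cross = 23978.5000 → first moment M = |Σ|/6 = 3996.4167
R_c = M/A = 3996.4167/379.7500 = 10.5238 mm
θ = 99° = 1.727876 rad
V = θ·R_c·A = 1.727876·10.5238·379.7500 = 6905.312 mm³

Volume = 6905.312 mm³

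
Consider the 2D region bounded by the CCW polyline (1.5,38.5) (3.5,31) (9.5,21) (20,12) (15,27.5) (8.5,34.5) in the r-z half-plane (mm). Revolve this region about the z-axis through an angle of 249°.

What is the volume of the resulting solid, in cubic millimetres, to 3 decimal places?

Profile (r,z), 6 vertices: (1.5,38.5) (3.5,31) (9.5,21) (20,12) (15,27.5) (8.5,34.5)
edge 0: (1.5,38.5)→(3.5,31)  cross = 1.5·31 − 3.5·38.5 = -88.2500; (r_i+r_j)·cross = 5·-88.2500 = -441.2500
edge 1: (3.5,31)→(9.5,21)  cross = 3.5·21 − 9.5·31 = -221.0000; (r_i+r_j)·cross = 13·-221.0000 = -2873.0000
edge 2: (9.5,21)→(20,12)  cross = 9.5·12 − 20·21 = -306.0000; (r_i+r_j)·cross = 29.5·-306.0000 = -9027.0000
edge 3: (20,12)→(15,27.5)  cross = 20·27.5 − 15·12 = 370.0000; (r_i+r_j)·cross = 35·370.0000 = 12950.0000
edge 4: (15,27.5)→(8.5,34.5)  cross = 15·34.5 − 8.5·27.5 = 283.7500; (r_i+r_j)·cross = 23.5·283.7500 = 6668.1250
edge 5: (8.5,34.5)→(1.5,38.5)  cross = 8.5·38.5 − 1.5·34.5 = 275.5000; (r_i+r_j)·cross = 10·275.5000 = 2755.0000
Σcross = 314.0000 → A = |Σcross|/2 = 157.0000 mm²
Σ(r_i+r_j)·cross = 10031.8750 → first moment M = |Σ|/6 = 1671.9792
R_c = M/A = 1671.9792/157.0000 = 10.6495 mm
θ = 249° = 4.345870 rad
V = θ·R_c·A = 4.345870·10.6495·157.0000 = 7266.204 mm³

Volume = 7266.204 mm³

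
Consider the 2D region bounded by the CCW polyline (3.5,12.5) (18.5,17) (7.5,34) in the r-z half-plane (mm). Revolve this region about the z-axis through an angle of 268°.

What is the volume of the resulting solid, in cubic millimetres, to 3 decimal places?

Volume = 7002.776 mm³

Profile (r,z), 3 vertices: (3.5,12.5) (18.5,17) (7.5,34)
edge 0: (3.5,12.5)→(18.5,17)  cross = 3.5·17 − 18.5·12.5 = -171.7500; (r_i+r_j)·cross = 22·-171.7500 = -3778.5000
edge 1: (18.5,17)→(7.5,34)  cross = 18.5·34 − 7.5·17 = 501.5000; (r_i+r_j)·cross = 26·501.5000 = 13039.0000
edge 2: (7.5,34)→(3.5,12.5)  cross = 7.5·12.5 − 3.5·34 = -25.2500; (r_i+r_j)·cross = 11·-25.2500 = -277.7500
Σcross = 304.5000 → A = |Σcross|/2 = 152.2500 mm²
Σ(r_i+r_j)·cross = 8982.7500 → first moment M = |Σ|/6 = 1497.1250
R_c = M/A = 1497.1250/152.2500 = 9.8333 mm
θ = 268° = 4.677482 rad
V = θ·R_c·A = 4.677482·9.8333·152.2500 = 7002.776 mm³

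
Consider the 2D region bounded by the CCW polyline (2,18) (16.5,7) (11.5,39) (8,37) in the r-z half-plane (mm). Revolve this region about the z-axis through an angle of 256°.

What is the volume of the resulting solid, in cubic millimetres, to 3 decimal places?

Volume = 10009.719 mm³

Profile (r,z), 4 vertices: (2,18) (16.5,7) (11.5,39) (8,37)
edge 0: (2,18)→(16.5,7)  cross = 2·7 − 16.5·18 = -283.0000; (r_i+r_j)·cross = 18.5·-283.0000 = -5235.5000
edge 1: (16.5,7)→(11.5,39)  cross = 16.5·39 − 11.5·7 = 563.0000; (r_i+r_j)·cross = 28·563.0000 = 15764.0000
edge 2: (11.5,39)→(8,37)  cross = 11.5·37 − 8·39 = 113.5000; (r_i+r_j)·cross = 19.5·113.5000 = 2213.2500
edge 3: (8,37)→(2,18)  cross = 8·18 − 2·37 = 70.0000; (r_i+r_j)·cross = 10·70.0000 = 700.0000
Σcross = 463.5000 → A = |Σcross|/2 = 231.7500 mm²
Σ(r_i+r_j)·cross = 13441.7500 → first moment M = |Σ|/6 = 2240.2917
R_c = M/A = 2240.2917/231.7500 = 9.6668 mm
θ = 256° = 4.468043 rad
V = θ·R_c·A = 4.468043·9.6668·231.7500 = 10009.719 mm³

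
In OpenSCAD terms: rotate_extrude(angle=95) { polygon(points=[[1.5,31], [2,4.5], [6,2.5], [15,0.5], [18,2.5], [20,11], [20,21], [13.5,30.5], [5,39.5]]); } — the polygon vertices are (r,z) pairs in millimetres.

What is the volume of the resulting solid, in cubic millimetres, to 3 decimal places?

Profile (r,z), 9 vertices: (1.5,31) (2,4.5) (6,2.5) (15,0.5) (18,2.5) (20,11) (20,21) (13.5,30.5) (5,39.5)
edge 0: (1.5,31)→(2,4.5)  cross = 1.5·4.5 − 2·31 = -55.2500; (r_i+r_j)·cross = 3.5·-55.2500 = -193.3750
edge 1: (2,4.5)→(6,2.5)  cross = 2·2.5 − 6·4.5 = -22.0000; (r_i+r_j)·cross = 8·-22.0000 = -176.0000
edge 2: (6,2.5)→(15,0.5)  cross = 6·0.5 − 15·2.5 = -34.5000; (r_i+r_j)·cross = 21·-34.5000 = -724.5000
edge 3: (15,0.5)→(18,2.5)  cross = 15·2.5 − 18·0.5 = 28.5000; (r_i+r_j)·cross = 33·28.5000 = 940.5000
edge 4: (18,2.5)→(20,11)  cross = 18·11 − 20·2.5 = 148.0000; (r_i+r_j)·cross = 38·148.0000 = 5624.0000
edge 5: (20,11)→(20,21)  cross = 20·21 − 20·11 = 200.0000; (r_i+r_j)·cross = 40·200.0000 = 8000.0000
edge 6: (20,21)→(13.5,30.5)  cross = 20·30.5 − 13.5·21 = 326.5000; (r_i+r_j)·cross = 33.5·326.5000 = 10937.7500
edge 7: (13.5,30.5)→(5,39.5)  cross = 13.5·39.5 − 5·30.5 = 380.7500; (r_i+r_j)·cross = 18.5·380.7500 = 7043.8750
edge 8: (5,39.5)→(1.5,31)  cross = 5·31 − 1.5·39.5 = 95.7500; (r_i+r_j)·cross = 6.5·95.7500 = 622.3750
Σcross = 1067.7500 → A = |Σcross|/2 = 533.8750 mm²
Σ(r_i+r_j)·cross = 32074.6250 → first moment M = |Σ|/6 = 5345.7708
R_c = M/A = 5345.7708/533.8750 = 10.0132 mm
θ = 95° = 1.658063 rad
V = θ·R_c·A = 1.658063·10.0132·533.8750 = 8863.624 mm³

Volume = 8863.624 mm³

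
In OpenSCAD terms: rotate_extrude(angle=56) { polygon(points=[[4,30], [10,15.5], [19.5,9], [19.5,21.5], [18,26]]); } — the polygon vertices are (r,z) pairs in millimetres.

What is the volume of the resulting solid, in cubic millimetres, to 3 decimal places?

Profile (r,z), 5 vertices: (4,30) (10,15.5) (19.5,9) (19.5,21.5) (18,26)
edge 0: (4,30)→(10,15.5)  cross = 4·15.5 − 10·30 = -238.0000; (r_i+r_j)·cross = 14·-238.0000 = -3332.0000
edge 1: (10,15.5)→(19.5,9)  cross = 10·9 − 19.5·15.5 = -212.2500; (r_i+r_j)·cross = 29.5·-212.2500 = -6261.3750
edge 2: (19.5,9)→(19.5,21.5)  cross = 19.5·21.5 − 19.5·9 = 243.7500; (r_i+r_j)·cross = 39·243.7500 = 9506.2500
edge 3: (19.5,21.5)→(18,26)  cross = 19.5·26 − 18·21.5 = 120.0000; (r_i+r_j)·cross = 37.5·120.0000 = 4500.0000
edge 4: (18,26)→(4,30)  cross = 18·30 − 4·26 = 436.0000; (r_i+r_j)·cross = 22·436.0000 = 9592.0000
Σcross = 349.5000 → A = |Σcross|/2 = 174.7500 mm²
Σ(r_i+r_j)·cross = 14004.8750 → first moment M = |Σ|/6 = 2334.1458
R_c = M/A = 2334.1458/174.7500 = 13.3571 mm
θ = 56° = 0.977384 rad
V = θ·R_c·A = 0.977384·13.3571·174.7500 = 2281.358 mm³

Volume = 2281.358 mm³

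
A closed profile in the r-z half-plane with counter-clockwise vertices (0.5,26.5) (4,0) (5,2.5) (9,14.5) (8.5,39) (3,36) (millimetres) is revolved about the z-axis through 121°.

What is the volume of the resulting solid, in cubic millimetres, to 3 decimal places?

Profile (r,z), 6 vertices: (0.5,26.5) (4,0) (5,2.5) (9,14.5) (8.5,39) (3,36)
edge 0: (0.5,26.5)→(4,0)  cross = 0.5·0 − 4·26.5 = -106.0000; (r_i+r_j)·cross = 4.5·-106.0000 = -477.0000
edge 1: (4,0)→(5,2.5)  cross = 4·2.5 − 5·0 = 10.0000; (r_i+r_j)·cross = 9·10.0000 = 90.0000
edge 2: (5,2.5)→(9,14.5)  cross = 5·14.5 − 9·2.5 = 50.0000; (r_i+r_j)·cross = 14·50.0000 = 700.0000
edge 3: (9,14.5)→(8.5,39)  cross = 9·39 − 8.5·14.5 = 227.7500; (r_i+r_j)·cross = 17.5·227.7500 = 3985.6250
edge 4: (8.5,39)→(3,36)  cross = 8.5·36 − 3·39 = 189.0000; (r_i+r_j)·cross = 11.5·189.0000 = 2173.5000
edge 5: (3,36)→(0.5,26.5)  cross = 3·26.5 − 0.5·36 = 61.5000; (r_i+r_j)·cross = 3.5·61.5000 = 215.2500
Σcross = 432.2500 → A = |Σcross|/2 = 216.1250 mm²
Σ(r_i+r_j)·cross = 6687.3750 → first moment M = |Σ|/6 = 1114.5625
R_c = M/A = 1114.5625/216.1250 = 5.1570 mm
θ = 121° = 2.111848 rad
V = θ·R_c·A = 2.111848·5.1570·216.1250 = 2353.787 mm³

Volume = 2353.787 mm³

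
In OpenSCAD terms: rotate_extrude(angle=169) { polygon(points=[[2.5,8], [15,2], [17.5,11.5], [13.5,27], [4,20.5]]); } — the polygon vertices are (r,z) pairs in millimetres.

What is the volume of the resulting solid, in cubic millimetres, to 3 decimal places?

Profile (r,z), 5 vertices: (2.5,8) (15,2) (17.5,11.5) (13.5,27) (4,20.5)
edge 0: (2.5,8)→(15,2)  cross = 2.5·2 − 15·8 = -115.0000; (r_i+r_j)·cross = 17.5·-115.0000 = -2012.5000
edge 1: (15,2)→(17.5,11.5)  cross = 15·11.5 − 17.5·2 = 137.5000; (r_i+r_j)·cross = 32.5·137.5000 = 4468.7500
edge 2: (17.5,11.5)→(13.5,27)  cross = 17.5·27 − 13.5·11.5 = 317.2500; (r_i+r_j)·cross = 31·317.2500 = 9834.7500
edge 3: (13.5,27)→(4,20.5)  cross = 13.5·20.5 − 4·27 = 168.7500; (r_i+r_j)·cross = 17.5·168.7500 = 2953.1250
edge 4: (4,20.5)→(2.5,8)  cross = 4·8 − 2.5·20.5 = -19.2500; (r_i+r_j)·cross = 6.5·-19.2500 = -125.1250
Σcross = 489.2500 → A = |Σcross|/2 = 244.6250 mm²
Σ(r_i+r_j)·cross = 15119.0000 → first moment M = |Σ|/6 = 2519.8333
R_c = M/A = 2519.8333/244.6250 = 10.3008 mm
θ = 169° = 2.949606 rad
V = θ·R_c·A = 2.949606·10.3008·244.6250 = 7432.517 mm³

Volume = 7432.517 mm³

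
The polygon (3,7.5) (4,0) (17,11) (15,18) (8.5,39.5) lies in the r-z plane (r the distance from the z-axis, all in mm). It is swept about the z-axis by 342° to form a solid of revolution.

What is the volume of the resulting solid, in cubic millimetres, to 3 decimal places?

Profile (r,z), 5 vertices: (3,7.5) (4,0) (17,11) (15,18) (8.5,39.5)
edge 0: (3,7.5)→(4,0)  cross = 3·0 − 4·7.5 = -30.0000; (r_i+r_j)·cross = 7·-30.0000 = -210.0000
edge 1: (4,0)→(17,11)  cross = 4·11 − 17·0 = 44.0000; (r_i+r_j)·cross = 21·44.0000 = 924.0000
edge 2: (17,11)→(15,18)  cross = 17·18 − 15·11 = 141.0000; (r_i+r_j)·cross = 32·141.0000 = 4512.0000
edge 3: (15,18)→(8.5,39.5)  cross = 15·39.5 − 8.5·18 = 439.5000; (r_i+r_j)·cross = 23.5·439.5000 = 10328.2500
edge 4: (8.5,39.5)→(3,7.5)  cross = 8.5·7.5 − 3·39.5 = -54.7500; (r_i+r_j)·cross = 11.5·-54.7500 = -629.6250
Σcross = 539.7500 → A = |Σcross|/2 = 269.8750 mm²
Σ(r_i+r_j)·cross = 14924.6250 → first moment M = |Σ|/6 = 2487.4375
R_c = M/A = 2487.4375/269.8750 = 9.2170 mm
θ = 342° = 5.969026 rad
V = θ·R_c·A = 5.969026·9.2170·269.8750 = 14847.579 mm³

Volume = 14847.579 mm³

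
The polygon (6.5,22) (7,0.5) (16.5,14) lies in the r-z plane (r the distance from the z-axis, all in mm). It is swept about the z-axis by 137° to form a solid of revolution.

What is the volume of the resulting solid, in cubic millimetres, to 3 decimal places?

Profile (r,z), 3 vertices: (6.5,22) (7,0.5) (16.5,14)
edge 0: (6.5,22)→(7,0.5)  cross = 6.5·0.5 − 7·22 = -150.7500; (r_i+r_j)·cross = 13.5·-150.7500 = -2035.1250
edge 1: (7,0.5)→(16.5,14)  cross = 7·14 − 16.5·0.5 = 89.7500; (r_i+r_j)·cross = 23.5·89.7500 = 2109.1250
edge 2: (16.5,14)→(6.5,22)  cross = 16.5·22 − 6.5·14 = 272.0000; (r_i+r_j)·cross = 23·272.0000 = 6256.0000
Σcross = 211.0000 → A = |Σcross|/2 = 105.5000 mm²
Σ(r_i+r_j)·cross = 6330.0000 → first moment M = |Σ|/6 = 1055.0000
R_c = M/A = 1055.0000/105.5000 = 10.0000 mm
θ = 137° = 2.391101 rad
V = θ·R_c·A = 2.391101·10.0000·105.5000 = 2522.612 mm³

Volume = 2522.612 mm³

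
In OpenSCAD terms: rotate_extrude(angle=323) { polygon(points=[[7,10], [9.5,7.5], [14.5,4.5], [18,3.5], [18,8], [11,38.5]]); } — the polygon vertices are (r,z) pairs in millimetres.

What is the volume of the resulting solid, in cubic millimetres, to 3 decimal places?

Volume = 13456.154 mm³

Profile (r,z), 6 vertices: (7,10) (9.5,7.5) (14.5,4.5) (18,3.5) (18,8) (11,38.5)
edge 0: (7,10)→(9.5,7.5)  cross = 7·7.5 − 9.5·10 = -42.5000; (r_i+r_j)·cross = 16.5·-42.5000 = -701.2500
edge 1: (9.5,7.5)→(14.5,4.5)  cross = 9.5·4.5 − 14.5·7.5 = -66.0000; (r_i+r_j)·cross = 24·-66.0000 = -1584.0000
edge 2: (14.5,4.5)→(18,3.5)  cross = 14.5·3.5 − 18·4.5 = -30.2500; (r_i+r_j)·cross = 32.5·-30.2500 = -983.1250
edge 3: (18,3.5)→(18,8)  cross = 18·8 − 18·3.5 = 81.0000; (r_i+r_j)·cross = 36·81.0000 = 2916.0000
edge 4: (18,8)→(11,38.5)  cross = 18·38.5 − 11·8 = 605.0000; (r_i+r_j)·cross = 29·605.0000 = 17545.0000
edge 5: (11,38.5)→(7,10)  cross = 11·10 − 7·38.5 = -159.5000; (r_i+r_j)·cross = 18·-159.5000 = -2871.0000
Σcross = 387.7500 → A = |Σcross|/2 = 193.8750 mm²
Σ(r_i+r_j)·cross = 14321.6250 → first moment M = |Σ|/6 = 2386.9375
R_c = M/A = 2386.9375/193.8750 = 12.3117 mm
θ = 323° = 5.637413 rad
V = θ·R_c·A = 5.637413·12.3117·193.8750 = 13456.154 mm³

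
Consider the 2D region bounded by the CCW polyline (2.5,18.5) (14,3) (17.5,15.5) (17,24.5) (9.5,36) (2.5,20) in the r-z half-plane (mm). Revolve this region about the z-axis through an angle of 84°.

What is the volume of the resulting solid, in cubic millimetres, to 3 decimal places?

Profile (r,z), 6 vertices: (2.5,18.5) (14,3) (17.5,15.5) (17,24.5) (9.5,36) (2.5,20)
edge 0: (2.5,18.5)→(14,3)  cross = 2.5·3 − 14·18.5 = -251.5000; (r_i+r_j)·cross = 16.5·-251.5000 = -4149.7500
edge 1: (14,3)→(17.5,15.5)  cross = 14·15.5 − 17.5·3 = 164.5000; (r_i+r_j)·cross = 31.5·164.5000 = 5181.7500
edge 2: (17.5,15.5)→(17,24.5)  cross = 17.5·24.5 − 17·15.5 = 165.2500; (r_i+r_j)·cross = 34.5·165.2500 = 5701.1250
edge 3: (17,24.5)→(9.5,36)  cross = 17·36 − 9.5·24.5 = 379.2500; (r_i+r_j)·cross = 26.5·379.2500 = 10050.1250
edge 4: (9.5,36)→(2.5,20)  cross = 9.5·20 − 2.5·36 = 100.0000; (r_i+r_j)·cross = 12·100.0000 = 1200.0000
edge 5: (2.5,20)→(2.5,18.5)  cross = 2.5·18.5 − 2.5·20 = -3.7500; (r_i+r_j)·cross = 5·-3.7500 = -18.7500
Σcross = 553.7500 → A = |Σcross|/2 = 276.8750 mm²
Σ(r_i+r_j)·cross = 17964.5000 → first moment M = |Σ|/6 = 2994.0833
R_c = M/A = 2994.0833/276.8750 = 10.8138 mm
θ = 84° = 1.466077 rad
V = θ·R_c·A = 1.466077·10.8138·276.8750 = 4389.555 mm³

Volume = 4389.555 mm³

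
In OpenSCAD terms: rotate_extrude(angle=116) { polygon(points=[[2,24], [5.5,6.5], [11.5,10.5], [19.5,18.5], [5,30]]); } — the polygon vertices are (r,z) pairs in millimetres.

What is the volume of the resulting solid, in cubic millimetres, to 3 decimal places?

Volume = 3898.248 mm³

Profile (r,z), 5 vertices: (2,24) (5.5,6.5) (11.5,10.5) (19.5,18.5) (5,30)
edge 0: (2,24)→(5.5,6.5)  cross = 2·6.5 − 5.5·24 = -119.0000; (r_i+r_j)·cross = 7.5·-119.0000 = -892.5000
edge 1: (5.5,6.5)→(11.5,10.5)  cross = 5.5·10.5 − 11.5·6.5 = -17.0000; (r_i+r_j)·cross = 17·-17.0000 = -289.0000
edge 2: (11.5,10.5)→(19.5,18.5)  cross = 11.5·18.5 − 19.5·10.5 = 8.0000; (r_i+r_j)·cross = 31·8.0000 = 248.0000
edge 3: (19.5,18.5)→(5,30)  cross = 19.5·30 − 5·18.5 = 492.5000; (r_i+r_j)·cross = 24.5·492.5000 = 12066.2500
edge 4: (5,30)→(2,24)  cross = 5·24 − 2·30 = 60.0000; (r_i+r_j)·cross = 7·60.0000 = 420.0000
Σcross = 424.5000 → A = |Σcross|/2 = 212.2500 mm²
Σ(r_i+r_j)·cross = 11552.7500 → first moment M = |Σ|/6 = 1925.4583
R_c = M/A = 1925.4583/212.2500 = 9.0717 mm
θ = 116° = 2.024582 rad
V = θ·R_c·A = 2.024582·9.0717·212.2500 = 3898.248 mm³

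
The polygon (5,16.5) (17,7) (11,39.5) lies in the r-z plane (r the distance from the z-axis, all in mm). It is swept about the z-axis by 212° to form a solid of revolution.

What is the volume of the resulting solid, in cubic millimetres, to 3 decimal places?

Profile (r,z), 3 vertices: (5,16.5) (17,7) (11,39.5)
edge 0: (5,16.5)→(17,7)  cross = 5·7 − 17·16.5 = -245.5000; (r_i+r_j)·cross = 22·-245.5000 = -5401.0000
edge 1: (17,7)→(11,39.5)  cross = 17·39.5 − 11·7 = 594.5000; (r_i+r_j)·cross = 28·594.5000 = 16646.0000
edge 2: (11,39.5)→(5,16.5)  cross = 11·16.5 − 5·39.5 = -16.0000; (r_i+r_j)·cross = 16·-16.0000 = -256.0000
Σcross = 333.0000 → A = |Σcross|/2 = 166.5000 mm²
Σ(r_i+r_j)·cross = 10989.0000 → first moment M = |Σ|/6 = 1831.5000
R_c = M/A = 1831.5000/166.5000 = 11.0000 mm
θ = 212° = 3.700098 rad
V = θ·R_c·A = 3.700098·11.0000·166.5000 = 6776.730 mm³

Volume = 6776.730 mm³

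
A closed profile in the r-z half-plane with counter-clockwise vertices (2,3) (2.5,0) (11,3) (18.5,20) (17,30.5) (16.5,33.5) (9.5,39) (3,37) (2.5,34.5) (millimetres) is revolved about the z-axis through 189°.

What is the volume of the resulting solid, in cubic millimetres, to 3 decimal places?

Volume = 14443.786 mm³

Profile (r,z), 9 vertices: (2,3) (2.5,0) (11,3) (18.5,20) (17,30.5) (16.5,33.5) (9.5,39) (3,37) (2.5,34.5)
edge 0: (2,3)→(2.5,0)  cross = 2·0 − 2.5·3 = -7.5000; (r_i+r_j)·cross = 4.5·-7.5000 = -33.7500
edge 1: (2.5,0)→(11,3)  cross = 2.5·3 − 11·0 = 7.5000; (r_i+r_j)·cross = 13.5·7.5000 = 101.2500
edge 2: (11,3)→(18.5,20)  cross = 11·20 − 18.5·3 = 164.5000; (r_i+r_j)·cross = 29.5·164.5000 = 4852.7500
edge 3: (18.5,20)→(17,30.5)  cross = 18.5·30.5 − 17·20 = 224.2500; (r_i+r_j)·cross = 35.5·224.2500 = 7960.8750
edge 4: (17,30.5)→(16.5,33.5)  cross = 17·33.5 − 16.5·30.5 = 66.2500; (r_i+r_j)·cross = 33.5·66.2500 = 2219.3750
edge 5: (16.5,33.5)→(9.5,39)  cross = 16.5·39 − 9.5·33.5 = 325.2500; (r_i+r_j)·cross = 26·325.2500 = 8456.5000
edge 6: (9.5,39)→(3,37)  cross = 9.5·37 − 3·39 = 234.5000; (r_i+r_j)·cross = 12.5·234.5000 = 2931.2500
edge 7: (3,37)→(2.5,34.5)  cross = 3·34.5 − 2.5·37 = 11.0000; (r_i+r_j)·cross = 5.5·11.0000 = 60.5000
edge 8: (2.5,34.5)→(2,3)  cross = 2.5·3 − 2·34.5 = -61.5000; (r_i+r_j)·cross = 4.5·-61.5000 = -276.7500
Σcross = 964.2500 → A = |Σcross|/2 = 482.1250 mm²
Σ(r_i+r_j)·cross = 26272.0000 → first moment M = |Σ|/6 = 4378.6667
R_c = M/A = 4378.6667/482.1250 = 9.0820 mm
θ = 189° = 3.298672 rad
V = θ·R_c·A = 3.298672·9.0820·482.1250 = 14443.786 mm³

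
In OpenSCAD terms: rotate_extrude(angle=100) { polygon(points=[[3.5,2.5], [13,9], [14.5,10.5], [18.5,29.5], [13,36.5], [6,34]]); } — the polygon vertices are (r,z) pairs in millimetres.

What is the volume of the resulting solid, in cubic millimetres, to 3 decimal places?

Volume = 5903.031 mm³

Profile (r,z), 6 vertices: (3.5,2.5) (13,9) (14.5,10.5) (18.5,29.5) (13,36.5) (6,34)
edge 0: (3.5,2.5)→(13,9)  cross = 3.5·9 − 13·2.5 = -1.0000; (r_i+r_j)·cross = 16.5·-1.0000 = -16.5000
edge 1: (13,9)→(14.5,10.5)  cross = 13·10.5 − 14.5·9 = 6.0000; (r_i+r_j)·cross = 27.5·6.0000 = 165.0000
edge 2: (14.5,10.5)→(18.5,29.5)  cross = 14.5·29.5 − 18.5·10.5 = 233.5000; (r_i+r_j)·cross = 33·233.5000 = 7705.5000
edge 3: (18.5,29.5)→(13,36.5)  cross = 18.5·36.5 − 13·29.5 = 291.7500; (r_i+r_j)·cross = 31.5·291.7500 = 9190.1250
edge 4: (13,36.5)→(6,34)  cross = 13·34 − 6·36.5 = 223.0000; (r_i+r_j)·cross = 19·223.0000 = 4237.0000
edge 5: (6,34)→(3.5,2.5)  cross = 6·2.5 − 3.5·34 = -104.0000; (r_i+r_j)·cross = 9.5·-104.0000 = -988.0000
Σcross = 649.2500 → A = |Σcross|/2 = 324.6250 mm²
Σ(r_i+r_j)·cross = 20293.1250 → first moment M = |Σ|/6 = 3382.1875
R_c = M/A = 3382.1875/324.6250 = 10.4188 mm
θ = 100° = 1.745329 rad
V = θ·R_c·A = 1.745329·10.4188·324.6250 = 5903.031 mm³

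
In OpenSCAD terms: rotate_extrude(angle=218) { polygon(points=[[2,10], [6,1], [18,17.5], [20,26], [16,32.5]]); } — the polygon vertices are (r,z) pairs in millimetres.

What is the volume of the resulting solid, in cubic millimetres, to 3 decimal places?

Volume = 10299.642 mm³

Profile (r,z), 5 vertices: (2,10) (6,1) (18,17.5) (20,26) (16,32.5)
edge 0: (2,10)→(6,1)  cross = 2·1 − 6·10 = -58.0000; (r_i+r_j)·cross = 8·-58.0000 = -464.0000
edge 1: (6,1)→(18,17.5)  cross = 6·17.5 − 18·1 = 87.0000; (r_i+r_j)·cross = 24·87.0000 = 2088.0000
edge 2: (18,17.5)→(20,26)  cross = 18·26 − 20·17.5 = 118.0000; (r_i+r_j)·cross = 38·118.0000 = 4484.0000
edge 3: (20,26)→(16,32.5)  cross = 20·32.5 − 16·26 = 234.0000; (r_i+r_j)·cross = 36·234.0000 = 8424.0000
edge 4: (16,32.5)→(2,10)  cross = 16·10 − 2·32.5 = 95.0000; (r_i+r_j)·cross = 18·95.0000 = 1710.0000
Σcross = 476.0000 → A = |Σcross|/2 = 238.0000 mm²
Σ(r_i+r_j)·cross = 16242.0000 → first moment M = |Σ|/6 = 2707.0000
R_c = M/A = 2707.0000/238.0000 = 11.3739 mm
θ = 218° = 3.804818 rad
V = θ·R_c·A = 3.804818·11.3739·238.0000 = 10299.642 mm³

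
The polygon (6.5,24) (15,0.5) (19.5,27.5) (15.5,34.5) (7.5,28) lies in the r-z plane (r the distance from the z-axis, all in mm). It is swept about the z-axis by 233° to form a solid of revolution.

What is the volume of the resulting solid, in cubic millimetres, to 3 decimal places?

Profile (r,z), 5 vertices: (6.5,24) (15,0.5) (19.5,27.5) (15.5,34.5) (7.5,28)
edge 0: (6.5,24)→(15,0.5)  cross = 6.5·0.5 − 15·24 = -356.7500; (r_i+r_j)·cross = 21.5·-356.7500 = -7670.1250
edge 1: (15,0.5)→(19.5,27.5)  cross = 15·27.5 − 19.5·0.5 = 402.7500; (r_i+r_j)·cross = 34.5·402.7500 = 13894.8750
edge 2: (19.5,27.5)→(15.5,34.5)  cross = 19.5·34.5 − 15.5·27.5 = 246.5000; (r_i+r_j)·cross = 35·246.5000 = 8627.5000
edge 3: (15.5,34.5)→(7.5,28)  cross = 15.5·28 − 7.5·34.5 = 175.2500; (r_i+r_j)·cross = 23·175.2500 = 4030.7500
edge 4: (7.5,28)→(6.5,24)  cross = 7.5·24 − 6.5·28 = -2.0000; (r_i+r_j)·cross = 14·-2.0000 = -28.0000
Σcross = 465.7500 → A = |Σcross|/2 = 232.8750 mm²
Σ(r_i+r_j)·cross = 18855.0000 → first moment M = |Σ|/6 = 3142.5000
R_c = M/A = 3142.5000/232.8750 = 13.4944 mm
θ = 233° = 4.066617 rad
V = θ·R_c·A = 4.066617·13.4944·232.8750 = 12779.344 mm³

Volume = 12779.344 mm³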